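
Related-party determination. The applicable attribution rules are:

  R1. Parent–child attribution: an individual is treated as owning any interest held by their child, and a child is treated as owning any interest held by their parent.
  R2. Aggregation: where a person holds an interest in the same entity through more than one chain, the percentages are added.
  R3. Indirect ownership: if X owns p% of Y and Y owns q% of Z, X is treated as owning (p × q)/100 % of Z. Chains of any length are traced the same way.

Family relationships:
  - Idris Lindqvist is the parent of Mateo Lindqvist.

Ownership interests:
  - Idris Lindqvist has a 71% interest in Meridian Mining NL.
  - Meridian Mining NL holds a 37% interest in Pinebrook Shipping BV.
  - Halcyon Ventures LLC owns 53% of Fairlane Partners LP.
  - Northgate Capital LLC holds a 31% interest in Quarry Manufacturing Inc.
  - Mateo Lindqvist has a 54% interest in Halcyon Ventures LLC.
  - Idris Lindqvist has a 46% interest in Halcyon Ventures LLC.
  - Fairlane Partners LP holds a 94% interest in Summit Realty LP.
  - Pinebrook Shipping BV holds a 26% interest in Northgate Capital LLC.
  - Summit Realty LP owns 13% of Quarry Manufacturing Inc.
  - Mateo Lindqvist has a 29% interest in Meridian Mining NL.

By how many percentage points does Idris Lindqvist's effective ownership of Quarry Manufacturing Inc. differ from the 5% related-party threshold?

By parent–child attribution (R1), Idris Lindqvist is treated as also owning Mateo Lindqvist's interest in Meridian Mining NL, giving 71% + 29% = 100%.
By parent–child attribution (R1), Idris Lindqvist is treated as also owning Mateo Lindqvist's interest in Halcyon Ventures LLC, giving 46% + 54% = 100%.
Chain via Meridian Mining NL → Pinebrook Shipping BV → Northgate Capital LLC (R3): 100% × 37% × 26% × 31% = 2.9822% of Quarry Manufacturing Inc.
Chain via Halcyon Ventures LLC → Fairlane Partners LP → Summit Realty LP (R3): 100% × 53% × 94% × 13% = 6.4766% of Quarry Manufacturing Inc.
Aggregating (R2): 2.9822% + 6.4766% = 9.4588%.
9.4588% exceeds the 5% threshold by 4.4588 percentage points.

4.4588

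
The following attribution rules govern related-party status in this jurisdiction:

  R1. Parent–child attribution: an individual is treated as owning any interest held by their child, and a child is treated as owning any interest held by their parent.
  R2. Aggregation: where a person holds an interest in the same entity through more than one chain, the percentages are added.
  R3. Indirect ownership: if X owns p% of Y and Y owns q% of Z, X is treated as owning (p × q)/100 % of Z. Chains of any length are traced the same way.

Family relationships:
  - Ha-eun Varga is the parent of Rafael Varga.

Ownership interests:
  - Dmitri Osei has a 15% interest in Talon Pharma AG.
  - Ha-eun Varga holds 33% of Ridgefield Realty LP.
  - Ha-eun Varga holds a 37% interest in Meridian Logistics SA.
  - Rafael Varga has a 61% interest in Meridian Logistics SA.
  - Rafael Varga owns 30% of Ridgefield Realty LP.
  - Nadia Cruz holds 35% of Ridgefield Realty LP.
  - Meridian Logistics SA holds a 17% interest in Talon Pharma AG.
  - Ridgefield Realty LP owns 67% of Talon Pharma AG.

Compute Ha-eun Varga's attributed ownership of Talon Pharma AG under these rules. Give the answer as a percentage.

58.87%

By parent–child attribution (R1), Ha-eun Varga is treated as also owning Rafael Varga's interest in Meridian Logistics SA, giving 37% + 61% = 98%.
By parent–child attribution (R1), Ha-eun Varga is treated as also owning Rafael Varga's interest in Ridgefield Realty LP, giving 33% + 30% = 63%.
Chain via Meridian Logistics SA (R3): 98% × 17% = 16.66% of Talon Pharma AG.
Chain via Ridgefield Realty LP (R3): 63% × 67% = 42.21% of Talon Pharma AG.
Aggregating (R2): 16.66% + 42.21% = 58.87%.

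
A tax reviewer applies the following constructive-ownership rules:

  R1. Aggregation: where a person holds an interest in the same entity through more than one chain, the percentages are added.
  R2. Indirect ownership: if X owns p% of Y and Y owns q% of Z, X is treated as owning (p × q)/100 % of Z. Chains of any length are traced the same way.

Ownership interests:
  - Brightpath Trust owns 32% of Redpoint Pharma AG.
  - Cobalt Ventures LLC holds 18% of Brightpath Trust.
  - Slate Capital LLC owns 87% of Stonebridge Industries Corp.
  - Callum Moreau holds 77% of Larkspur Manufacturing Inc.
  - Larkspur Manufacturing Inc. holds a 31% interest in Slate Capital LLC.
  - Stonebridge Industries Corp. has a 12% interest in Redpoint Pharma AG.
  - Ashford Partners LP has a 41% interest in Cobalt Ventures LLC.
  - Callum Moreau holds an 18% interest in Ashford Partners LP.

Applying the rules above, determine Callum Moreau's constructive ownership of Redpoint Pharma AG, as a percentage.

Chain via Ashford Partners LP → Cobalt Ventures LLC → Brightpath Trust (R2): 18% × 41% × 18% × 32% = 0.425088% of Redpoint Pharma AG.
Chain via Larkspur Manufacturing Inc. → Slate Capital LLC → Stonebridge Industries Corp. (R2): 77% × 31% × 87% × 12% = 2.492028% of Redpoint Pharma AG.
Aggregating (R1): 0.425088% + 2.492028% = 2.917116%.

2.917116%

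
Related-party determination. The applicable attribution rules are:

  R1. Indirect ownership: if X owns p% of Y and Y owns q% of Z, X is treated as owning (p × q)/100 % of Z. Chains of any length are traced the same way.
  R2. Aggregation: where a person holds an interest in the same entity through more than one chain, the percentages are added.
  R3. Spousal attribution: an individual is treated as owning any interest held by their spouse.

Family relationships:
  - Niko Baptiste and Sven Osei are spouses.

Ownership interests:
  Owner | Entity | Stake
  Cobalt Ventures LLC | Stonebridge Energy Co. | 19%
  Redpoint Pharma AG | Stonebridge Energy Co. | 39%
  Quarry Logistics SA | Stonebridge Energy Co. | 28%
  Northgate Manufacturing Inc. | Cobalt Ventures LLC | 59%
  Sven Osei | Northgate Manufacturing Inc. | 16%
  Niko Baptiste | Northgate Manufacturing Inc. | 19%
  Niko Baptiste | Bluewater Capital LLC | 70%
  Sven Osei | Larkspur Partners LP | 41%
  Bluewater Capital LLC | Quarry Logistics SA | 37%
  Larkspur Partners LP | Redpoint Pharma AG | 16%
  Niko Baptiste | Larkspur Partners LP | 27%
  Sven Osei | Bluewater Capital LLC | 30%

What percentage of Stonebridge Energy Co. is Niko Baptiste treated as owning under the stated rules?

By spousal attribution (R3), Niko Baptiste is treated as also owning Sven Osei's interest in Bluewater Capital LLC, giving 70% + 30% = 100%.
By spousal attribution (R3), Niko Baptiste is treated as also owning Sven Osei's interest in Northgate Manufacturing Inc, giving 19% + 16% = 35%.
By spousal attribution (R3), Niko Baptiste is treated as also owning Sven Osei's interest in Larkspur Partners LP, giving 27% + 41% = 68%.
Chain via Bluewater Capital LLC → Quarry Logistics SA (R1): 100% × 37% × 28% = 10.36% of Stonebridge Energy Co.
Chain via Northgate Manufacturing Inc. → Cobalt Ventures LLC (R1): 35% × 59% × 19% = 3.9235% of Stonebridge Energy Co.
Chain via Larkspur Partners LP → Redpoint Pharma AG (R1): 68% × 16% × 39% = 4.2432% of Stonebridge Energy Co.
Aggregating (R2): 10.36% + 3.9235% + 4.2432% = 18.5267%.

18.5267%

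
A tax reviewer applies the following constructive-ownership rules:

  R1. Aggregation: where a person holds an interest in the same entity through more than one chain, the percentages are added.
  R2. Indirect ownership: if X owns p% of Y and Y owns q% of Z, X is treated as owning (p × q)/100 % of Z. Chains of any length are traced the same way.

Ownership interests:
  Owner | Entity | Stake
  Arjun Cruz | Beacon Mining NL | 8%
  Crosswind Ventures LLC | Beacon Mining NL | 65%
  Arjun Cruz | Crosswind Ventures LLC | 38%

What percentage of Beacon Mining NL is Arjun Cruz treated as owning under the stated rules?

Chain via Crosswind Ventures LLC (R2): 38% × 65% = 24.7% of Beacon Mining NL.
Direct interest in Beacon Mining NL: 8%.
Aggregating (R1): 24.7% + 8% = 32.7%.

32.7%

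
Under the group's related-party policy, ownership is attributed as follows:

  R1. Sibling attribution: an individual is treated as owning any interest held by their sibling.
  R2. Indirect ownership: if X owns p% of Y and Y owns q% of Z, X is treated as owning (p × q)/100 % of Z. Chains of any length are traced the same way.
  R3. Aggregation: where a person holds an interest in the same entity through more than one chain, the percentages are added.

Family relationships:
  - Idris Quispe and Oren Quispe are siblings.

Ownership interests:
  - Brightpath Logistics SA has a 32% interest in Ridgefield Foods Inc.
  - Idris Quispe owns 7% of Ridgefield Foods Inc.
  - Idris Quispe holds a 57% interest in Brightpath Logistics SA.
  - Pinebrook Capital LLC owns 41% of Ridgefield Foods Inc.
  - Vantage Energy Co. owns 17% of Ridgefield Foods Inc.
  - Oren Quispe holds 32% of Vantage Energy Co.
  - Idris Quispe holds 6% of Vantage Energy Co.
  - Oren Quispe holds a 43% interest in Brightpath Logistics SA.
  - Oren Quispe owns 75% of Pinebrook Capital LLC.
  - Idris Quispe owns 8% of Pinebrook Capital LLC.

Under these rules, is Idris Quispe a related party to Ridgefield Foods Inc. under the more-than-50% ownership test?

By sibling attribution (R1), Idris Quispe is treated as also owning Oren Quispe's interest in Pinebrook Capital LLC, giving 8% + 75% = 83%.
By sibling attribution (R1), Idris Quispe is treated as also owning Oren Quispe's interest in Vantage Energy Co, giving 6% + 32% = 38%.
By sibling attribution (R1), Idris Quispe is treated as also owning Oren Quispe's interest in Brightpath Logistics SA, giving 57% + 43% = 100%.
Chain via Pinebrook Capital LLC (R2): 83% × 41% = 34.03% of Ridgefield Foods Inc.
Chain via Vantage Energy Co. (R2): 38% × 17% = 6.46% of Ridgefield Foods Inc.
Chain via Brightpath Logistics SA (R2): 100% × 32% = 32% of Ridgefield Foods Inc.
Direct interest in Ridgefield Foods Inc: 7%.
Aggregating (R3): 34.03% + 6.46% + 32% + 7% = 79.49%.
79.49% exceeds the 50% threshold, so Idris is a related party to Ridgefield Foods Inc.

Yes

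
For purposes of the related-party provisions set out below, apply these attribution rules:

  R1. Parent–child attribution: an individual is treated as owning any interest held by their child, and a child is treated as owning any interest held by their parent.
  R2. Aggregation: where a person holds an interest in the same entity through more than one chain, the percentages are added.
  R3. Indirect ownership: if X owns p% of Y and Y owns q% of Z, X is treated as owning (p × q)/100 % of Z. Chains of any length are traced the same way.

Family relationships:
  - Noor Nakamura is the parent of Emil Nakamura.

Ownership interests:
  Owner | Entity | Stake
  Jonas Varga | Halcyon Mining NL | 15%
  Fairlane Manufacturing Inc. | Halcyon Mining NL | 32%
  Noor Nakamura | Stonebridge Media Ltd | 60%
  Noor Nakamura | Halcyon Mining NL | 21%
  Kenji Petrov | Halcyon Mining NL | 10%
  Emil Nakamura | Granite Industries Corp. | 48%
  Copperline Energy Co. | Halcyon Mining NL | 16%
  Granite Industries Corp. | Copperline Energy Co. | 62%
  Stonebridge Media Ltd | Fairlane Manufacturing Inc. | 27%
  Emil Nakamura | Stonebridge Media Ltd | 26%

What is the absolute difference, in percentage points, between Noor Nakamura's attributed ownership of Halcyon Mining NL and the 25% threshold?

8.192

By parent–child attribution (R1), Noor Nakamura is treated as also owning Emil Nakamura's interest in Stonebridge Media Ltd, giving 60% + 26% = 86%.
By parent–child attribution (R1), Noor Nakamura is treated as owning Emil Nakamura's 48% interest in Granite Industries Corp.
Chain via Stonebridge Media Ltd → Fairlane Manufacturing Inc. (R3): 86% × 27% × 32% = 7.4304% of Halcyon Mining NL.
Direct interest in Halcyon Mining NL: 21%.
Chain via Granite Industries Corp. → Copperline Energy Co. (R3): 48% × 62% × 16% = 4.7616% of Halcyon Mining NL.
Aggregating (R2): 7.4304% + 21% + 4.7616% = 33.192%.
33.192% exceeds the 25% threshold by 8.192 percentage points.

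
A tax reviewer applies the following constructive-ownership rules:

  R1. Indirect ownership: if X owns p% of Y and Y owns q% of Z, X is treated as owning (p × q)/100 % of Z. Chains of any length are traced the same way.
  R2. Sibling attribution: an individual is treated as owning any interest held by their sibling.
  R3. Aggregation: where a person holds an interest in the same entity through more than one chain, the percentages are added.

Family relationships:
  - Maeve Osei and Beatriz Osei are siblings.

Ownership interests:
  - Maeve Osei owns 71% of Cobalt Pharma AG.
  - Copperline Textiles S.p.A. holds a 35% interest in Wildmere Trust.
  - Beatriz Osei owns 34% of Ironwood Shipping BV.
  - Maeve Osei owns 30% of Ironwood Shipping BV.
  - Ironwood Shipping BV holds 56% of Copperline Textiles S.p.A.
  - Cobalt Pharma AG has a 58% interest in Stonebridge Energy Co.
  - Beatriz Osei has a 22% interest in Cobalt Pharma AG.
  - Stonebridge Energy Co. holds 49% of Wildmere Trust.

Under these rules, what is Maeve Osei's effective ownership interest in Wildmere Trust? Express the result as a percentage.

By sibling attribution (R2), Maeve Osei is treated as also owning Beatriz Osei's interest in Ironwood Shipping BV, giving 30% + 34% = 64%.
By sibling attribution (R2), Maeve Osei is treated as also owning Beatriz Osei's interest in Cobalt Pharma AG, giving 71% + 22% = 93%.
Chain via Ironwood Shipping BV → Copperline Textiles S.p.A. (R1): 64% × 56% × 35% = 12.544% of Wildmere Trust.
Chain via Cobalt Pharma AG → Stonebridge Energy Co. (R1): 93% × 58% × 49% = 26.4306% of Wildmere Trust.
Aggregating (R3): 12.544% + 26.4306% = 38.9746%.

38.9746%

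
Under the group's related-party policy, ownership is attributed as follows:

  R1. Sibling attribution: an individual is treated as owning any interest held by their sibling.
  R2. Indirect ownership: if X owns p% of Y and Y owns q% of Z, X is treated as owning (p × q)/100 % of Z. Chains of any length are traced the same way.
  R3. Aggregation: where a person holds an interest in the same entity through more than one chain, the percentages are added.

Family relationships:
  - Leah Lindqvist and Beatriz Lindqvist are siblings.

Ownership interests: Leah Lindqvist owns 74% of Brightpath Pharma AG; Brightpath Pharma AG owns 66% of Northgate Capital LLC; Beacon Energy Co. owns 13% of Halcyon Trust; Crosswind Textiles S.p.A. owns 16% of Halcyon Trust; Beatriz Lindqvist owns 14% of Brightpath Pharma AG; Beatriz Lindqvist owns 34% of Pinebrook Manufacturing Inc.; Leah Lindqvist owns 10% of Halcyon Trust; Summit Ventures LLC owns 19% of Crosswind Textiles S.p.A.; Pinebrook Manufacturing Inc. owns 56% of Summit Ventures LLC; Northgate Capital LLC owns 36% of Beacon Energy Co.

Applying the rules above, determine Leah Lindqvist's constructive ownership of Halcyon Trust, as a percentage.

By sibling attribution (R1), Leah Lindqvist is treated as also owning Beatriz Lindqvist's interest in Brightpath Pharma AG, giving 74% + 14% = 88%.
By sibling attribution (R1), Leah Lindqvist is treated as owning Beatriz Lindqvist's 34% interest in Pinebrook Manufacturing Inc.
Chain via Brightpath Pharma AG → Northgate Capital LLC → Beacon Energy Co. (R2): 88% × 66% × 36% × 13% = 2.718144% of Halcyon Trust.
Direct interest in Halcyon Trust: 10%.
Chain via Pinebrook Manufacturing Inc. → Summit Ventures LLC → Crosswind Textiles S.p.A. (R2): 34% × 56% × 19% × 16% = 0.578816% of Halcyon Trust.
Aggregating (R3): 2.718144% + 10% + 0.578816% = 13.29696%.

13.29696%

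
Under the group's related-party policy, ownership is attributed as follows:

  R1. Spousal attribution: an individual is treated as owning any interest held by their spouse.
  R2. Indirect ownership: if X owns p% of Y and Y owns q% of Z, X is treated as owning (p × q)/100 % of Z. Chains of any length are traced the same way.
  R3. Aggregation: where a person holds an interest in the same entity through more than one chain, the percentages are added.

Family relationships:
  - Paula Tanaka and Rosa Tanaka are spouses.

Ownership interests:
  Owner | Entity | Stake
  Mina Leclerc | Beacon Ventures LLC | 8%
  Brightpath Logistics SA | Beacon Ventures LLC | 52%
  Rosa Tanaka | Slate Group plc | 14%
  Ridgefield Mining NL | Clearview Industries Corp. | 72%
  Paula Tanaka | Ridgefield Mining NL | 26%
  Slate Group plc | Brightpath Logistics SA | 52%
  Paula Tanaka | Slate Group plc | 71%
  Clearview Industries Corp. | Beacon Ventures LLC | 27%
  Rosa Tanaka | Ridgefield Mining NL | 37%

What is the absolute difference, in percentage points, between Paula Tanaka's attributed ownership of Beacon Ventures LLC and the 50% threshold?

By spousal attribution (R1), Paula Tanaka is treated as also owning Rosa Tanaka's interest in Slate Group plc, giving 71% + 14% = 85%.
By spousal attribution (R1), Paula Tanaka is treated as also owning Rosa Tanaka's interest in Ridgefield Mining NL, giving 26% + 37% = 63%.
Chain via Slate Group plc → Brightpath Logistics SA (R2): 85% × 52% × 52% = 22.984% of Beacon Ventures LLC.
Chain via Ridgefield Mining NL → Clearview Industries Corp. (R2): 63% × 72% × 27% = 12.2472% of Beacon Ventures LLC.
Aggregating (R3): 22.984% + 12.2472% = 35.2312%.
35.2312% falls short of the 50% threshold by 14.7688 percentage points.

14.7688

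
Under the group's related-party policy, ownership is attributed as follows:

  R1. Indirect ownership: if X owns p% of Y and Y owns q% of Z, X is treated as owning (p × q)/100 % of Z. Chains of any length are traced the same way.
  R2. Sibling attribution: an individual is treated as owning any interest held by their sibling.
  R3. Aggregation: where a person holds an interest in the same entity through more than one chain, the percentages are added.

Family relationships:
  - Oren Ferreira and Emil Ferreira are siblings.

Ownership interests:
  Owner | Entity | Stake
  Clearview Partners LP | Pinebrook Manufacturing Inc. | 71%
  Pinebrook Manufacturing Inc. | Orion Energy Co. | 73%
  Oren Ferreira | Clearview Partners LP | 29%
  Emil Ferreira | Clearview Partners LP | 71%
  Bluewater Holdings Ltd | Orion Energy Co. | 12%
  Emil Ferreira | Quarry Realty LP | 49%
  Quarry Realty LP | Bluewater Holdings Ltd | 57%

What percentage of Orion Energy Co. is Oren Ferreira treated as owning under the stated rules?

55.1816%

By sibling attribution (R2), Oren Ferreira is treated as also owning Emil Ferreira's interest in Clearview Partners LP, giving 29% + 71% = 100%.
By sibling attribution (R2), Oren Ferreira is treated as owning Emil Ferreira's 49% interest in Quarry Realty LP.
Chain via Clearview Partners LP → Pinebrook Manufacturing Inc. (R1): 100% × 71% × 73% = 51.83% of Orion Energy Co.
Chain via Quarry Realty LP → Bluewater Holdings Ltd (R1): 49% × 57% × 12% = 3.3516% of Orion Energy Co.
Aggregating (R3): 51.83% + 3.3516% = 55.1816%.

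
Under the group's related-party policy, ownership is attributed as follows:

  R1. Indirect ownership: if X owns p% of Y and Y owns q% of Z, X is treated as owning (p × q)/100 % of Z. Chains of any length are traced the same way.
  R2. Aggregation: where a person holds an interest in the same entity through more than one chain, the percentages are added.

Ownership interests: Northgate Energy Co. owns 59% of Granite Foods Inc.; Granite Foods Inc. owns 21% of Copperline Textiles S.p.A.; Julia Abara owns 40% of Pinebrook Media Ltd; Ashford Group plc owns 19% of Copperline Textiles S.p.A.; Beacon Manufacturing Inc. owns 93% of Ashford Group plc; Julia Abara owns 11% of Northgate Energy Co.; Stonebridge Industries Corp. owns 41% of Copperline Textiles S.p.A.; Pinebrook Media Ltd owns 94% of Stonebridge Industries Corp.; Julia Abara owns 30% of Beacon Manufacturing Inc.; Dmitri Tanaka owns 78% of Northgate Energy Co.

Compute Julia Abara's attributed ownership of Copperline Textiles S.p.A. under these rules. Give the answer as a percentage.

Chain via Beacon Manufacturing Inc. → Ashford Group plc (R1): 30% × 93% × 19% = 5.301% of Copperline Textiles S.p.A.
Chain via Pinebrook Media Ltd → Stonebridge Industries Corp. (R1): 40% × 94% × 41% = 15.416% of Copperline Textiles S.p.A.
Chain via Northgate Energy Co. → Granite Foods Inc. (R1): 11% × 59% × 21% = 1.3629% of Copperline Textiles S.p.A.
Aggregating (R2): 5.301% + 15.416% + 1.3629% = 22.0799%.

22.0799%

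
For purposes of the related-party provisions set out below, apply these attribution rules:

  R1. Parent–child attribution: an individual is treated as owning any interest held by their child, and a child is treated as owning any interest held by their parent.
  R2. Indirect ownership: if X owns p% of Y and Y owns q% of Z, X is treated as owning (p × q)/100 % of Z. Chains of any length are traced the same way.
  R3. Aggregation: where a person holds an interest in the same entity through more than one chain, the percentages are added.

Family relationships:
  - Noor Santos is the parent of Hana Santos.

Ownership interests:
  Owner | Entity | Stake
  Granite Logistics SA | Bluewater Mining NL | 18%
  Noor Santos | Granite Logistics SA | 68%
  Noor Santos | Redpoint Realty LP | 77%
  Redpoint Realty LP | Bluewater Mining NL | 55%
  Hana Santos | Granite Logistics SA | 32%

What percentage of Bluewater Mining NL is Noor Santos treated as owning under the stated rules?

60.35%

By parent–child attribution (R1), Noor Santos is treated as also owning Hana Santos's interest in Granite Logistics SA, giving 68% + 32% = 100%.
Chain via Granite Logistics SA (R2): 100% × 18% = 18% of Bluewater Mining NL.
Chain via Redpoint Realty LP (R2): 77% × 55% = 42.35% of Bluewater Mining NL.
Aggregating (R3): 18% + 42.35% = 60.35%.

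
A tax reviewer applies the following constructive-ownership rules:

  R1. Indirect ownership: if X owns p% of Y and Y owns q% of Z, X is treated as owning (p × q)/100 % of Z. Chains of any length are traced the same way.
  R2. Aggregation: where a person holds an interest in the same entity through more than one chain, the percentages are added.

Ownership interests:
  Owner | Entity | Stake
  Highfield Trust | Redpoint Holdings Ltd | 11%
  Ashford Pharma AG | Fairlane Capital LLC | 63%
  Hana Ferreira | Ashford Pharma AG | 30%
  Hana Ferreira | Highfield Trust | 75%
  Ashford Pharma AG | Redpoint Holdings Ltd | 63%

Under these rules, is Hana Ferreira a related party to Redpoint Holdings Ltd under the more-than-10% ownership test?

Yes

Chain via Ashford Pharma AG (R1): 30% × 63% = 18.9% of Redpoint Holdings Ltd.
Chain via Highfield Trust (R1): 75% × 11% = 8.25% of Redpoint Holdings Ltd.
Aggregating (R2): 18.9% + 8.25% = 27.15%.
27.15% exceeds the 10% threshold, so Hana is a related party to Redpoint Holdings Ltd.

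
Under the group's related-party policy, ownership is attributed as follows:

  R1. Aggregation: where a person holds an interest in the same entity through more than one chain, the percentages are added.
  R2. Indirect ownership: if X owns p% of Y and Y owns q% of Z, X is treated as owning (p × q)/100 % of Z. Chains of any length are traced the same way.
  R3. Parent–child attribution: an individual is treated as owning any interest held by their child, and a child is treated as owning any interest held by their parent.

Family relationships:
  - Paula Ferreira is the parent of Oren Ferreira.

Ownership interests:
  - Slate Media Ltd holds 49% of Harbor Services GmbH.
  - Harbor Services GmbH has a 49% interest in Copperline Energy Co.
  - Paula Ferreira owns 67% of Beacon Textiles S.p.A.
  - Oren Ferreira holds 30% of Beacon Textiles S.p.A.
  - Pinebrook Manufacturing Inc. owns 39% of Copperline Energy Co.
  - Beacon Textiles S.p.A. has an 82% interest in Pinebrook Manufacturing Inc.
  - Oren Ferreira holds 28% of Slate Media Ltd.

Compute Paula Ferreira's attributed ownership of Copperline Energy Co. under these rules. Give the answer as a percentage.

37.7434%

By parent–child attribution (R3), Paula Ferreira is treated as also owning Oren Ferreira's interest in Beacon Textiles S.p.A, giving 67% + 30% = 97%.
By parent–child attribution (R3), Paula Ferreira is treated as owning Oren Ferreira's 28% interest in Slate Media Ltd.
Chain via Beacon Textiles S.p.A. → Pinebrook Manufacturing Inc. (R2): 97% × 82% × 39% = 31.0206% of Copperline Energy Co.
Chain via Slate Media Ltd → Harbor Services GmbH (R2): 28% × 49% × 49% = 6.7228% of Copperline Energy Co.
Aggregating (R1): 31.0206% + 6.7228% = 37.7434%.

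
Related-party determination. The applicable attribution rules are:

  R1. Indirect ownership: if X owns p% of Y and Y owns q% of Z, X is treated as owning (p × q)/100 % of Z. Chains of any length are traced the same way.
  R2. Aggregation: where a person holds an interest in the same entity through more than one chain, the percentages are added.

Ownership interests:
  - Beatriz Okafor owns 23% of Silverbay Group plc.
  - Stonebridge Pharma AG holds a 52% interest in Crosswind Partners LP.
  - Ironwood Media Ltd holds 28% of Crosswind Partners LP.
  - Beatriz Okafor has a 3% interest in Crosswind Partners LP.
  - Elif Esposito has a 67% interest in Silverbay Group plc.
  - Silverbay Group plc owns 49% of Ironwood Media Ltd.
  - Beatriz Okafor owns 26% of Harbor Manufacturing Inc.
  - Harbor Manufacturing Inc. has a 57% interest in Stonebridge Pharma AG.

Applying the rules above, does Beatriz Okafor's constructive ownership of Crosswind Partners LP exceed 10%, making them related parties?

Chain via Harbor Manufacturing Inc. → Stonebridge Pharma AG (R1): 26% × 57% × 52% = 7.7064% of Crosswind Partners LP.
Chain via Silverbay Group plc → Ironwood Media Ltd (R1): 23% × 49% × 28% = 3.1556% of Crosswind Partners LP.
Direct interest in Crosswind Partners LP: 3%.
Aggregating (R2): 7.7064% + 3.1556% + 3% = 13.862%.
13.862% exceeds the 10% threshold, so Beatriz is a related party to Crosswind Partners LP.

Yes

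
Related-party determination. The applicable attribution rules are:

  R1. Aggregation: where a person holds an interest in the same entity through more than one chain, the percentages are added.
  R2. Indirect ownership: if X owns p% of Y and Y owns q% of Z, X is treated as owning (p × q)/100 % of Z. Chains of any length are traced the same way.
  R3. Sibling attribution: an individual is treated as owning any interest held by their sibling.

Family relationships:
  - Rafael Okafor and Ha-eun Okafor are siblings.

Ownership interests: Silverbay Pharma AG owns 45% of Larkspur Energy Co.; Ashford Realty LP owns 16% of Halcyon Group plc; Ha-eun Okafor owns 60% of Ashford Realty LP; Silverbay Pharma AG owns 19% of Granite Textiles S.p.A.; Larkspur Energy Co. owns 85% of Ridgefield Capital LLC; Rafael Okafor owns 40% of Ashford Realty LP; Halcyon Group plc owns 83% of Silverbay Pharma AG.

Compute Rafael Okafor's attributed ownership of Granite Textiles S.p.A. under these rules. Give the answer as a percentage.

2.5232%

By sibling attribution (R3), Rafael Okafor is treated as also owning Ha-eun Okafor's interest in Ashford Realty LP, giving 40% + 60% = 100%.
Chain via Ashford Realty LP → Halcyon Group plc → Silverbay Pharma AG (R2): 100% × 16% × 83% × 19% = 2.5232% of Granite Textiles S.p.A.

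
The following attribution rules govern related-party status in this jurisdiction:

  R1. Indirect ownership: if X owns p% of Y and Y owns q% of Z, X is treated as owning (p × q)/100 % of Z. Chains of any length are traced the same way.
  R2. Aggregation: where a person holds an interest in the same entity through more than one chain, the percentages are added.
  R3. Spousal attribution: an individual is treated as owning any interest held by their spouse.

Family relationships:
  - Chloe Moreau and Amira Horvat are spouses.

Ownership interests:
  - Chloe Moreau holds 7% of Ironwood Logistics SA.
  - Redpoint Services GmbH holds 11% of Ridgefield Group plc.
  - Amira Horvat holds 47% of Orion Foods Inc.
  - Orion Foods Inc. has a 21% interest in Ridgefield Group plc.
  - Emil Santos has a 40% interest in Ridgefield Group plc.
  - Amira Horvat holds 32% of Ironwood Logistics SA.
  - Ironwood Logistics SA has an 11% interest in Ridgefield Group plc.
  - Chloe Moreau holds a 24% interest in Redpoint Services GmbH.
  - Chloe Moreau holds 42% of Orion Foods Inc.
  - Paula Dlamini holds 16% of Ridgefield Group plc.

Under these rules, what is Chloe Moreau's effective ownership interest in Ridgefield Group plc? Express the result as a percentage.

25.62%

By spousal attribution (R3), Chloe Moreau is treated as also owning Amira Horvat's interest in Ironwood Logistics SA, giving 7% + 32% = 39%.
By spousal attribution (R3), Chloe Moreau is treated as also owning Amira Horvat's interest in Orion Foods Inc, giving 42% + 47% = 89%.
Chain via Redpoint Services GmbH (R1): 24% × 11% = 2.64% of Ridgefield Group plc.
Chain via Ironwood Logistics SA (R1): 39% × 11% = 4.29% of Ridgefield Group plc.
Chain via Orion Foods Inc. (R1): 89% × 21% = 18.69% of Ridgefield Group plc.
Aggregating (R2): 2.64% + 4.29% + 18.69% = 25.62%.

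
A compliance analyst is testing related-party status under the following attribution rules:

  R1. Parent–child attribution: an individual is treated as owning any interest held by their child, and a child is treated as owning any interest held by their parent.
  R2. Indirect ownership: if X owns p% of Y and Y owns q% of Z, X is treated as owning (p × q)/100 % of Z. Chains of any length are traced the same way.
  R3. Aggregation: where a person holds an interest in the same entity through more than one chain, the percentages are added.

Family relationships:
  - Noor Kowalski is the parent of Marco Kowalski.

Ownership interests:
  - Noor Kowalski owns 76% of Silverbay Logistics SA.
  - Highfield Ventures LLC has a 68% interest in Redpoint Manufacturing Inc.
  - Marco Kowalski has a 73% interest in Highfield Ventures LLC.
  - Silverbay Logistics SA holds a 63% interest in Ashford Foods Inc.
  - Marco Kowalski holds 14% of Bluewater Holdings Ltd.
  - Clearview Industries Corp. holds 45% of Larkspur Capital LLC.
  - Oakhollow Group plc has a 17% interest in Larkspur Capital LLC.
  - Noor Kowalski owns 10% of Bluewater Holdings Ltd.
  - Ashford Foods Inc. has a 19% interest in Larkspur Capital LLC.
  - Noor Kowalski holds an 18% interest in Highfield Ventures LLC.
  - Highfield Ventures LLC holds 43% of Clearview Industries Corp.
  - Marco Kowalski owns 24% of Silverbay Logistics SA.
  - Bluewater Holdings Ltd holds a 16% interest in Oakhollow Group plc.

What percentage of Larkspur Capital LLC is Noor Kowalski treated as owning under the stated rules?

By parent–child attribution (R1), Noor Kowalski is treated as also owning Marco Kowalski's interest in Silverbay Logistics SA, giving 76% + 24% = 100%.
By parent–child attribution (R1), Noor Kowalski is treated as also owning Marco Kowalski's interest in Highfield Ventures LLC, giving 18% + 73% = 91%.
By parent–child attribution (R1), Noor Kowalski is treated as also owning Marco Kowalski's interest in Bluewater Holdings Ltd, giving 10% + 14% = 24%.
Chain via Silverbay Logistics SA → Ashford Foods Inc. (R2): 100% × 63% × 19% = 11.97% of Larkspur Capital LLC.
Chain via Highfield Ventures LLC → Clearview Industries Corp. (R2): 91% × 43% × 45% = 17.6085% of Larkspur Capital LLC.
Chain via Bluewater Holdings Ltd → Oakhollow Group plc (R2): 24% × 16% × 17% = 0.6528% of Larkspur Capital LLC.
Aggregating (R3): 11.97% + 17.6085% + 0.6528% = 30.2313%.

30.2313%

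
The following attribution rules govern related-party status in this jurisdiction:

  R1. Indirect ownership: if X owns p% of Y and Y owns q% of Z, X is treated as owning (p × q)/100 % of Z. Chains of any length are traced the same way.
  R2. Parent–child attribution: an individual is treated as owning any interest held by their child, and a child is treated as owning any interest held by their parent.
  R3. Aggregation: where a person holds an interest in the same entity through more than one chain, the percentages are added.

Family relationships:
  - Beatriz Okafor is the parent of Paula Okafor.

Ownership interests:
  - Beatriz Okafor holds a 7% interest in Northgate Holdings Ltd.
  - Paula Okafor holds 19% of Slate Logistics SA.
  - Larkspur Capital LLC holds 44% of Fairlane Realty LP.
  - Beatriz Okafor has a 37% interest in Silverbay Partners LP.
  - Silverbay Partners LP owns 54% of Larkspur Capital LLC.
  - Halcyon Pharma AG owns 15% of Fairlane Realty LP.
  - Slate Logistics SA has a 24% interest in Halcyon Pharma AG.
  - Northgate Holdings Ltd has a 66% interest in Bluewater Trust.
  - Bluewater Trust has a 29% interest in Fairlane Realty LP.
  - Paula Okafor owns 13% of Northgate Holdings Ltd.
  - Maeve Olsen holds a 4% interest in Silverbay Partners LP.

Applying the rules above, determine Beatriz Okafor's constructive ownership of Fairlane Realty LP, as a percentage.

By parent–child attribution (R2), Beatriz Okafor is treated as also owning Paula Okafor's interest in Northgate Holdings Ltd, giving 7% + 13% = 20%.
By parent–child attribution (R2), Beatriz Okafor is treated as owning Paula Okafor's 19% interest in Slate Logistics SA.
Chain via Silverbay Partners LP → Larkspur Capital LLC (R1): 37% × 54% × 44% = 8.7912% of Fairlane Realty LP.
Chain via Northgate Holdings Ltd → Bluewater Trust (R1): 20% × 66% × 29% = 3.828% of Fairlane Realty LP.
Chain via Slate Logistics SA → Halcyon Pharma AG (R1): 19% × 24% × 15% = 0.684% of Fairlane Realty LP.
Aggregating (R3): 8.7912% + 3.828% + 0.684% = 13.3032%.

13.3032%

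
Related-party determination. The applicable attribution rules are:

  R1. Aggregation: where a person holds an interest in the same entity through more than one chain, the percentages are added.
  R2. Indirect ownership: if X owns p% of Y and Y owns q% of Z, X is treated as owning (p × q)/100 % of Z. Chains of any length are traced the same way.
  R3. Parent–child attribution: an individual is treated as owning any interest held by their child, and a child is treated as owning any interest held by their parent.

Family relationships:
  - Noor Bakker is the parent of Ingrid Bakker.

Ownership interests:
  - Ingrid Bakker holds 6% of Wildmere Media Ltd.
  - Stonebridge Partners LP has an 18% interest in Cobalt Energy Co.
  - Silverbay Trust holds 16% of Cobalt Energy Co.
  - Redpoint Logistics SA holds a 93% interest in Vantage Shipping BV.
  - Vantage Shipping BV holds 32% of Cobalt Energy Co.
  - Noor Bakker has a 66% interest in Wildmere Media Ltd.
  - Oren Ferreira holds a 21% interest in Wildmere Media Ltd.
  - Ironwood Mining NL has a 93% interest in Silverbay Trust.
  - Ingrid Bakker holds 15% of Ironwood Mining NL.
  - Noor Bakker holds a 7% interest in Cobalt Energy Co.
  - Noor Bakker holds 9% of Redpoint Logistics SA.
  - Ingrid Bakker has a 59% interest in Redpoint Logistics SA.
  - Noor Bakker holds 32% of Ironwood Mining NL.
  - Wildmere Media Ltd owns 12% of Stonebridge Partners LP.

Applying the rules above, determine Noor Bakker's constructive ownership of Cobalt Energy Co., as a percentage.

35.7856%

By parent–child attribution (R3), Noor Bakker is treated as also owning Ingrid Bakker's interest in Wildmere Media Ltd, giving 66% + 6% = 72%.
By parent–child attribution (R3), Noor Bakker is treated as also owning Ingrid Bakker's interest in Ironwood Mining NL, giving 32% + 15% = 47%.
By parent–child attribution (R3), Noor Bakker is treated as also owning Ingrid Bakker's interest in Redpoint Logistics SA, giving 9% + 59% = 68%.
Chain via Wildmere Media Ltd → Stonebridge Partners LP (R2): 72% × 12% × 18% = 1.5552% of Cobalt Energy Co.
Chain via Ironwood Mining NL → Silverbay Trust (R2): 47% × 93% × 16% = 6.9936% of Cobalt Energy Co.
Chain via Redpoint Logistics SA → Vantage Shipping BV (R2): 68% × 93% × 32% = 20.2368% of Cobalt Energy Co.
Direct interest in Cobalt Energy Co: 7%.
Aggregating (R1): 1.5552% + 6.9936% + 20.2368% + 7% = 35.7856%.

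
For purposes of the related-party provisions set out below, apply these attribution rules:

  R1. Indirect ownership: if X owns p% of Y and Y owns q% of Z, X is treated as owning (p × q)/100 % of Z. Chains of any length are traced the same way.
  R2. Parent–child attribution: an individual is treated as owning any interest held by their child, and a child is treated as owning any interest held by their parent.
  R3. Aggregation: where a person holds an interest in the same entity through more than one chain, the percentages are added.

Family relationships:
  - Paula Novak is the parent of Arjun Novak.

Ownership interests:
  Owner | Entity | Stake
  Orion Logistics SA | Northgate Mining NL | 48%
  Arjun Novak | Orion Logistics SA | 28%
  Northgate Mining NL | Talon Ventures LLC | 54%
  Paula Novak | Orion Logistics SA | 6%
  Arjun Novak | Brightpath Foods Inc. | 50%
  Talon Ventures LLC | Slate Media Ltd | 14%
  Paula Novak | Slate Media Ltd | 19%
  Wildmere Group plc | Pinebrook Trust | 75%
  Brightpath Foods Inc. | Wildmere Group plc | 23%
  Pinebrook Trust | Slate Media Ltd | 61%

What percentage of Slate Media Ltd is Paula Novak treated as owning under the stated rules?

By parent–child attribution (R2), Paula Novak is treated as also owning Arjun Novak's interest in Orion Logistics SA, giving 6% + 28% = 34%.
By parent–child attribution (R2), Paula Novak is treated as owning Arjun Novak's 50% interest in Brightpath Foods Inc.
Chain via Orion Logistics SA → Northgate Mining NL → Talon Ventures LLC (R1): 34% × 48% × 54% × 14% = 1.233792% of Slate Media Ltd.
Direct interest in Slate Media Ltd: 19%.
Chain via Brightpath Foods Inc. → Wildmere Group plc → Pinebrook Trust (R1): 50% × 23% × 75% × 61% = 5.26125% of Slate Media Ltd.
Aggregating (R3): 1.233792% + 19% + 5.26125% = 25.495042%.

25.495042%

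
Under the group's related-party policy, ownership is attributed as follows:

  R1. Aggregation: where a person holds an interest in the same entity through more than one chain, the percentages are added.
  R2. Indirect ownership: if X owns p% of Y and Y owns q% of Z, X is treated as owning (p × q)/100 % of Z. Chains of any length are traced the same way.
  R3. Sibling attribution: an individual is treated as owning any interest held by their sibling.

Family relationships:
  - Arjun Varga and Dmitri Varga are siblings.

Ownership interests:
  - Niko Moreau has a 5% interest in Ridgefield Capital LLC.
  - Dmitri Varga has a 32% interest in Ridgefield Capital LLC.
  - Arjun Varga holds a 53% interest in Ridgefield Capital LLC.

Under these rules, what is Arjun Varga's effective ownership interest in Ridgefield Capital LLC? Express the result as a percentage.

85%

By sibling attribution (R3), Arjun Varga is treated as also owning Dmitri Varga's interest in Ridgefield Capital LLC, giving 53% + 32% = 85%.
Direct interest in Ridgefield Capital LLC: 85%.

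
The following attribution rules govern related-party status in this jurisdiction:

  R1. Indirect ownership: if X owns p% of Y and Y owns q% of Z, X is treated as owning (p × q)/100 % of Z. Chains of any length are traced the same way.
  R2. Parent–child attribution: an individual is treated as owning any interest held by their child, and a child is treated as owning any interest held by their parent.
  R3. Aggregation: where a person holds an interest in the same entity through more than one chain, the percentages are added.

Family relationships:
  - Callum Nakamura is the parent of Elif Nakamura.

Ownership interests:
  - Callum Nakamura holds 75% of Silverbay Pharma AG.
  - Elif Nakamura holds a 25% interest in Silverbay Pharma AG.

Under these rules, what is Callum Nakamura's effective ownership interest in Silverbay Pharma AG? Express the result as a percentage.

100%

By parent–child attribution (R2), Callum Nakamura is treated as also owning Elif Nakamura's interest in Silverbay Pharma AG, giving 75% + 25% = 100%.
Direct interest in Silverbay Pharma AG: 100%.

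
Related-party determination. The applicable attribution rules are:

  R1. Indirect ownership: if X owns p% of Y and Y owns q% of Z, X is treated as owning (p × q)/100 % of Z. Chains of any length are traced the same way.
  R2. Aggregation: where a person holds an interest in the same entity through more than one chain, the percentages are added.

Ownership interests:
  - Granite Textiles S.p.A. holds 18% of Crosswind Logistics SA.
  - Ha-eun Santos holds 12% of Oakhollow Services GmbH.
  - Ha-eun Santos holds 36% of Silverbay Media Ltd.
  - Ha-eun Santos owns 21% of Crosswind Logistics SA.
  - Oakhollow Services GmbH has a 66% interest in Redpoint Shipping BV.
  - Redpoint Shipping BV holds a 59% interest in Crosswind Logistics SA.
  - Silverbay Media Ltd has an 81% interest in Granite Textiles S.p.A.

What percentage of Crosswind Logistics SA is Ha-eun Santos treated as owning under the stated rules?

Chain via Silverbay Media Ltd → Granite Textiles S.p.A. (R1): 36% × 81% × 18% = 5.2488% of Crosswind Logistics SA.
Chain via Oakhollow Services GmbH → Redpoint Shipping BV (R1): 12% × 66% × 59% = 4.6728% of Crosswind Logistics SA.
Direct interest in Crosswind Logistics SA: 21%.
Aggregating (R2): 5.2488% + 4.6728% + 21% = 30.9216%.

30.9216%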